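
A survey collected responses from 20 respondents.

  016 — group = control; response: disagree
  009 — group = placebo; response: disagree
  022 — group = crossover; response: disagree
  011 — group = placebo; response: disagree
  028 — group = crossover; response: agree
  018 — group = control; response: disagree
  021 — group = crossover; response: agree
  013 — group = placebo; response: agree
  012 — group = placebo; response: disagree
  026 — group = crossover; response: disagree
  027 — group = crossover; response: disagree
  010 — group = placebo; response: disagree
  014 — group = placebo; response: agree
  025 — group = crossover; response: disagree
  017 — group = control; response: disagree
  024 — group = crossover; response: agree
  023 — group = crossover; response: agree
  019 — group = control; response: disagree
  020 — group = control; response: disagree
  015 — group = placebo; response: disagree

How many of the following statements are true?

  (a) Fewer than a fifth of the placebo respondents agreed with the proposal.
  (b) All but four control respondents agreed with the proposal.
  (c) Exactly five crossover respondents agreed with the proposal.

(a) placebo: |A| = 7, |A ∩ B| = 2; needs |A ∩ B| / |A| < 1/5 — false.
(b) control: |A| = 5, |A ∩ B| = 0; needs |A ∖ B| = 4 — false.
(c) crossover: |A| = 8, |A ∩ B| = 4; needs |A ∩ B| = 5 — false.

0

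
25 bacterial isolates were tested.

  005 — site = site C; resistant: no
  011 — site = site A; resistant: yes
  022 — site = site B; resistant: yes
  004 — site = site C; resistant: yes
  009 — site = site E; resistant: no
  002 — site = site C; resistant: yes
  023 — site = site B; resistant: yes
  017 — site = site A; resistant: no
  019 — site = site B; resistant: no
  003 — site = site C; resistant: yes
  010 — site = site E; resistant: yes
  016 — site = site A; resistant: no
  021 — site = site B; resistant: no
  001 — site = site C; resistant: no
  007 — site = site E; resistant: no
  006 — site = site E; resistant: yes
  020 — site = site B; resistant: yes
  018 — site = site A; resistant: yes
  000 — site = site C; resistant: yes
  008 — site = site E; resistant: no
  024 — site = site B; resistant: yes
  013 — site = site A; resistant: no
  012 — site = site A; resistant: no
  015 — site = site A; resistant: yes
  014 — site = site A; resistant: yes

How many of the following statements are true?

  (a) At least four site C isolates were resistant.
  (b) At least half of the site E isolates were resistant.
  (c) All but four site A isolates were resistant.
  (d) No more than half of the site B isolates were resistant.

2

(a) site C: |A| = 6, |A ∩ B| = 4; needs |A ∩ B| ≥ 4 — true.
(b) site E: |A| = 5, |A ∩ B| = 2; needs |A ∩ B| ≥ |A ∖ B| — false.
(c) site A: |A| = 8, |A ∩ B| = 4; needs |A ∖ B| = 4 — true.
(d) site B: |A| = 6, |A ∩ B| = 4; needs |A ∩ B| ≤ |A ∖ B| — false.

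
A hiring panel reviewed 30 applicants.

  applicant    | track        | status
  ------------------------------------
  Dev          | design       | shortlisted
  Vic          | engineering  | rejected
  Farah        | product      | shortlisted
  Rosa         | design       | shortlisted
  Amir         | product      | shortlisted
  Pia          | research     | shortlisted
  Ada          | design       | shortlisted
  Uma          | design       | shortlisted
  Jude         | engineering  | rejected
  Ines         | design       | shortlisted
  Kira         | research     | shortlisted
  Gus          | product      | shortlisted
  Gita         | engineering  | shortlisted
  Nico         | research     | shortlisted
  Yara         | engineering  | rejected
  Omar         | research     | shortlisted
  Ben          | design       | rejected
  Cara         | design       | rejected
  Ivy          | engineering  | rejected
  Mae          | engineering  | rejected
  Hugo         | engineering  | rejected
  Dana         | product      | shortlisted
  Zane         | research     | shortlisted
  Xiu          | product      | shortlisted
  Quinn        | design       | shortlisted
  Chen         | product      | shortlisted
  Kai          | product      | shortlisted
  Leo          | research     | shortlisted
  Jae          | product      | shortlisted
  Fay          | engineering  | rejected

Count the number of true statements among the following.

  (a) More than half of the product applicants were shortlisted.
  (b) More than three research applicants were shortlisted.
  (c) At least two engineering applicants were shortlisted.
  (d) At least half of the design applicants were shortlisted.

(a) product: |A| = 8, |A ∩ B| = 8; needs |A ∩ B| > |A ∖ B| — true.
(b) research: |A| = 6, |A ∩ B| = 6; needs |A ∩ B| > 3 — true.
(c) engineering: |A| = 8, |A ∩ B| = 1; needs |A ∩ B| ≥ 2 — false.
(d) design: |A| = 8, |A ∩ B| = 6; needs |A ∩ B| ≥ |A ∖ B| — true.

3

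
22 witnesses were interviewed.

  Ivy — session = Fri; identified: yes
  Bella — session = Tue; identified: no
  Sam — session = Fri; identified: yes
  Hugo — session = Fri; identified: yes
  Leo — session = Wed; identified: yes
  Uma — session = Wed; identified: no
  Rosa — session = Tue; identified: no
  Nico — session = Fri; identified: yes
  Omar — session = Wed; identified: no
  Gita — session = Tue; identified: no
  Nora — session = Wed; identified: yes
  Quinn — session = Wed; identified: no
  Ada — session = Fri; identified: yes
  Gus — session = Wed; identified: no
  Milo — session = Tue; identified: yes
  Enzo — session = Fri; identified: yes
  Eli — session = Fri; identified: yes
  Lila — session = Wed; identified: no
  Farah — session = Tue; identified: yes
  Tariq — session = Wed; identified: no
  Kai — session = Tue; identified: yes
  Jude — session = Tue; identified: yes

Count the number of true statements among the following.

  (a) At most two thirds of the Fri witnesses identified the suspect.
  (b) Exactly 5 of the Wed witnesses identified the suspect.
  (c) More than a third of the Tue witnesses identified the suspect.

(a) Fri: |A| = 7, |A ∩ B| = 7; needs |A ∩ B| / |A| ≤ 2/3 — false.
(b) Wed: |A| = 8, |A ∩ B| = 2; needs |A ∩ B| = 5 — false.
(c) Tue: |A| = 7, |A ∩ B| = 4; needs |A ∩ B| / |A| > 1/3 — true.

1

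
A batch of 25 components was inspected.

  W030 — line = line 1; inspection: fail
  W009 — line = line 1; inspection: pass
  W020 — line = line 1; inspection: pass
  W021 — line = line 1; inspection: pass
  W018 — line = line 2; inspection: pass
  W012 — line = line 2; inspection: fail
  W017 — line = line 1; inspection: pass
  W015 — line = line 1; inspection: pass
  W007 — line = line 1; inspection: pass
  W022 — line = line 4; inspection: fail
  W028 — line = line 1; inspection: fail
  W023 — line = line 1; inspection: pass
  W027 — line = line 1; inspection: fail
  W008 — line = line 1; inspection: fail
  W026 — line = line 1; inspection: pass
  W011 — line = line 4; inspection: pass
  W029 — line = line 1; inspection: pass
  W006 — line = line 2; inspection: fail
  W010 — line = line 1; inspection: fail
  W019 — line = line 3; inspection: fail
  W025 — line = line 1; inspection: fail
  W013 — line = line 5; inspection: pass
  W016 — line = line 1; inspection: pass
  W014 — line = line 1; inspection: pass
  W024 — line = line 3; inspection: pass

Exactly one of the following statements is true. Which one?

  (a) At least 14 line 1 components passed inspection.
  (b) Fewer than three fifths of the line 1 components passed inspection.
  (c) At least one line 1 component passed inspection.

(c)

|A| = 17, |A ∩ B| = 11, |A ∖ B| = 6.
(a) requires |A ∩ B| ≥ 14: false.
(b) requires |A ∩ B| / |A| < 3/5: false.
(c) requires A ∩ B ≠ ∅ (|A ∩ B| ≥ 1): true.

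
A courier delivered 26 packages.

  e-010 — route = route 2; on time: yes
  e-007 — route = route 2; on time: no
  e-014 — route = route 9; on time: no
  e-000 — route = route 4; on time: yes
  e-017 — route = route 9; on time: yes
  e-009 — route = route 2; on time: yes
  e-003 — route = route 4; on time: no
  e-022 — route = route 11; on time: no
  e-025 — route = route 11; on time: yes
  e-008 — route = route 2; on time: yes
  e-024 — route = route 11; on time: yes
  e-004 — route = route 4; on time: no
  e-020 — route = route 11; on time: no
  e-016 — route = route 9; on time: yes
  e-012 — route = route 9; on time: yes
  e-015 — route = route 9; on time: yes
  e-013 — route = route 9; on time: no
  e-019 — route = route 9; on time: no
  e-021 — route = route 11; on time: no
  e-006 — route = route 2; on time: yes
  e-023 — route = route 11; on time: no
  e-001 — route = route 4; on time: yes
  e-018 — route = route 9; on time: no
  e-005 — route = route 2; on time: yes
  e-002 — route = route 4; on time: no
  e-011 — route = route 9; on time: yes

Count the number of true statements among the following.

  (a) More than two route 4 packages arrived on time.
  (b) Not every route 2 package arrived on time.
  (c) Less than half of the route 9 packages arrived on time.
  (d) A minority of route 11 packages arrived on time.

(a) route 4: |A| = 5, |A ∩ B| = 2; needs |A ∩ B| > 2 — false.
(b) route 2: |A| = 6, |A ∩ B| = 5; needs A ⊄ B (|A ∖ B| ≥ 1) — true.
(c) route 9: |A| = 9, |A ∩ B| = 5; needs |A ∩ B| < |A ∖ B| — false.
(d) route 11: |A| = 6, |A ∩ B| = 2; needs |A ∩ B| < |A ∖ B| — true.

2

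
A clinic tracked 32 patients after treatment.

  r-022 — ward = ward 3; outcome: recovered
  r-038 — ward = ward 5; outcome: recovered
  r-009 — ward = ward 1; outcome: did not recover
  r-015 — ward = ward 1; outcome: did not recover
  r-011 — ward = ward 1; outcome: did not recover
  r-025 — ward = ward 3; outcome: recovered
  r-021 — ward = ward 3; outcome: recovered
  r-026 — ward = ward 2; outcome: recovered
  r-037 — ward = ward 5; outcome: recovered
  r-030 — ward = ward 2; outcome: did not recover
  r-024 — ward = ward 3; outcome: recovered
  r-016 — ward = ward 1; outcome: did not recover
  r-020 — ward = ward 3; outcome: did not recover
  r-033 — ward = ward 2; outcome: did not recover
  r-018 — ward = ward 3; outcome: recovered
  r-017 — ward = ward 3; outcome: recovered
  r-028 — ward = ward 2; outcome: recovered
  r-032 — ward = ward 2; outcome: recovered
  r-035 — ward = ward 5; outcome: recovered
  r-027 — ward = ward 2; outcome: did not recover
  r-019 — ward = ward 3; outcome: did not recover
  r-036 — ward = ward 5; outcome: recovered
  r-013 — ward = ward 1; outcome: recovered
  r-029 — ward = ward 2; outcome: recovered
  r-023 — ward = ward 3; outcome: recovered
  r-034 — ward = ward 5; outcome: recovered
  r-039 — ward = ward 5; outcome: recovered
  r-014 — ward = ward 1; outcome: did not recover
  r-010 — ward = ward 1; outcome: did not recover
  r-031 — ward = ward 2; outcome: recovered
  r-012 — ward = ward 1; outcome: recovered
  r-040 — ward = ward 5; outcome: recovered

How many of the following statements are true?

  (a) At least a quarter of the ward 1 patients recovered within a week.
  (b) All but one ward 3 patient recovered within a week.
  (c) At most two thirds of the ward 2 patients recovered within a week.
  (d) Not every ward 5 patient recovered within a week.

2

(a) ward 1: |A| = 8, |A ∩ B| = 2; needs |A ∩ B| / |A| ≥ 1/4 — true.
(b) ward 3: |A| = 9, |A ∩ B| = 7; needs |A ∖ B| = 1 — false.
(c) ward 2: |A| = 8, |A ∩ B| = 5; needs |A ∩ B| / |A| ≤ 2/3 — true.
(d) ward 5: |A| = 7, |A ∩ B| = 7; needs A ⊄ B (|A ∖ B| ≥ 1) — false.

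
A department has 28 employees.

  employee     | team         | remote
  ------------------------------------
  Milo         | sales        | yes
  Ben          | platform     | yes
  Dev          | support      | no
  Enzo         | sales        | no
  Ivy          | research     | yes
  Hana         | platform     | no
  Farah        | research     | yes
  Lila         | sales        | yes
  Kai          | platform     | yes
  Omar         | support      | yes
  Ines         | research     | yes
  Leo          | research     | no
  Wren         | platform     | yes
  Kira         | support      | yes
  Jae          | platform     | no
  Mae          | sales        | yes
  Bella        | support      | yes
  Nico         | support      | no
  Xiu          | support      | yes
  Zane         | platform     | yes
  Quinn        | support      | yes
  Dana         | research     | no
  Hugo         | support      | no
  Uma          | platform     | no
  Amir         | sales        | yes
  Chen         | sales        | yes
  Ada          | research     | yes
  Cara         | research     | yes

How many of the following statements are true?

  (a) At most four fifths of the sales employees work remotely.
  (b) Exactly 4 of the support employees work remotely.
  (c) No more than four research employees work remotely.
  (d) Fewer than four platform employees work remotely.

0

(a) sales: |A| = 6, |A ∩ B| = 5; needs |A ∩ B| / |A| ≤ 4/5 — false.
(b) support: |A| = 8, |A ∩ B| = 5; needs |A ∩ B| = 4 — false.
(c) research: |A| = 7, |A ∩ B| = 5; needs |A ∩ B| ≤ 4 — false.
(d) platform: |A| = 7, |A ∩ B| = 4; needs |A ∩ B| < 4 — false.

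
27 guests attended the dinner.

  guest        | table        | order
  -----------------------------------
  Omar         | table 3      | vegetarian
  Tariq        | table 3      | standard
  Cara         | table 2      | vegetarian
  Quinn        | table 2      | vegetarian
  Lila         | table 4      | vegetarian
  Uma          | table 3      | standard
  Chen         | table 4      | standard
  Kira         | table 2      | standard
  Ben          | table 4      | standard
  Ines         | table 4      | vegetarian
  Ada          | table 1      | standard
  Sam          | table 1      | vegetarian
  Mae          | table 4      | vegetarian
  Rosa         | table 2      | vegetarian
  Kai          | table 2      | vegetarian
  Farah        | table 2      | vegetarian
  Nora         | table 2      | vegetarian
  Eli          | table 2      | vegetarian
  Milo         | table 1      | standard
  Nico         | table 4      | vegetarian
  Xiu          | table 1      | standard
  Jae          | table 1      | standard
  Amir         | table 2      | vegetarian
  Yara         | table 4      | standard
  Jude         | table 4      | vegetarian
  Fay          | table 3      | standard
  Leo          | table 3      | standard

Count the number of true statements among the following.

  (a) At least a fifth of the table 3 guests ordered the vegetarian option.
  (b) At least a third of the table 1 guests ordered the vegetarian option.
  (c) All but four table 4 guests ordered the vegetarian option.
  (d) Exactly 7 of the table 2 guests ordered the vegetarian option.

1

(a) table 3: |A| = 5, |A ∩ B| = 1; needs |A ∩ B| / |A| ≥ 1/5 — true.
(b) table 1: |A| = 5, |A ∩ B| = 1; needs |A ∩ B| / |A| ≥ 1/3 — false.
(c) table 4: |A| = 8, |A ∩ B| = 5; needs |A ∖ B| = 4 — false.
(d) table 2: |A| = 9, |A ∩ B| = 8; needs |A ∩ B| = 7 — false.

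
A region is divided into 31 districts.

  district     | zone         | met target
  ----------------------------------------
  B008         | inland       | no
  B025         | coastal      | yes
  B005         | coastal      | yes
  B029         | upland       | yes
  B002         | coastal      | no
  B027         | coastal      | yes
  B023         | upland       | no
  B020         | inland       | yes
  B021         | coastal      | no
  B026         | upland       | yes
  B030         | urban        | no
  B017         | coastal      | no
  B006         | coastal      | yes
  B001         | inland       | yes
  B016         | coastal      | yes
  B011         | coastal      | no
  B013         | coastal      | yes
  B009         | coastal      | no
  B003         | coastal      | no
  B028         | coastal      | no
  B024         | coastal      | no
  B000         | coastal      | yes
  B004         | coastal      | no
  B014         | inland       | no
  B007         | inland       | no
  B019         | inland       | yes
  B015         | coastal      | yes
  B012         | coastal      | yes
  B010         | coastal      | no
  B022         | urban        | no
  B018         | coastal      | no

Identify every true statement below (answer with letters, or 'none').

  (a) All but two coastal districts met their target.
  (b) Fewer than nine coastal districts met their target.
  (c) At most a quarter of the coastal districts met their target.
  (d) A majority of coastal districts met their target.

|A| = 20, |A ∩ B| = 9, |A ∖ B| = 11.
(a) |A ∖ B| = 2: fails.
(b) |A ∩ B| < 9: fails.
(c) |A ∩ B| / |A| ≤ 1/4: fails.
(d) |A ∩ B| > |A ∖ B|: fails.

none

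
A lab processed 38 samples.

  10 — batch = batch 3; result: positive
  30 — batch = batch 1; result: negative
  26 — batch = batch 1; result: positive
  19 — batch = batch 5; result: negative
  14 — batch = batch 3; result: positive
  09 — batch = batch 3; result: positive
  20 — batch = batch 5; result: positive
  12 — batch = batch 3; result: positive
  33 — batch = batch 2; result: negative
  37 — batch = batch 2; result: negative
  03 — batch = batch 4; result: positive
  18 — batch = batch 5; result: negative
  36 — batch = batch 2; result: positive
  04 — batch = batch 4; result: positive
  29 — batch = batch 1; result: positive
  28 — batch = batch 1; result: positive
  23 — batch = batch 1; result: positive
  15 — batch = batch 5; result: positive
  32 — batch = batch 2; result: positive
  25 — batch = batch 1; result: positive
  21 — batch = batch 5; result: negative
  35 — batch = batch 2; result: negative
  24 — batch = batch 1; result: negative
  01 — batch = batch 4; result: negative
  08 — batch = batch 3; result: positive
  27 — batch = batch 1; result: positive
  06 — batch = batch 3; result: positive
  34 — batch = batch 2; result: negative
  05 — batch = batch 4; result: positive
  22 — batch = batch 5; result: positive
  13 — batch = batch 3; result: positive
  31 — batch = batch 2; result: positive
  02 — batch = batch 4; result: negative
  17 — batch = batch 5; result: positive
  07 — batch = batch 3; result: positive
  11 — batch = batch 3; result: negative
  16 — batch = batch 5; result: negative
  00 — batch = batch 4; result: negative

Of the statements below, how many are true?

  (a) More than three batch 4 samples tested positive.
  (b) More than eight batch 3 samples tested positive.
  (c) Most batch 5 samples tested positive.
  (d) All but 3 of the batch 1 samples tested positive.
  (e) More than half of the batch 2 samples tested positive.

(a) batch 4: |A| = 6, |A ∩ B| = 3; needs |A ∩ B| > 3 — false.
(b) batch 3: |A| = 9, |A ∩ B| = 8; needs |A ∩ B| > 8 — false.
(c) batch 5: |A| = 8, |A ∩ B| = 4; needs |A ∩ B| > |A ∖ B| — false.
(d) batch 1: |A| = 8, |A ∩ B| = 6; needs |A ∖ B| = 3 — false.
(e) batch 2: |A| = 7, |A ∩ B| = 3; needs |A ∩ B| > |A ∖ B| — false.

0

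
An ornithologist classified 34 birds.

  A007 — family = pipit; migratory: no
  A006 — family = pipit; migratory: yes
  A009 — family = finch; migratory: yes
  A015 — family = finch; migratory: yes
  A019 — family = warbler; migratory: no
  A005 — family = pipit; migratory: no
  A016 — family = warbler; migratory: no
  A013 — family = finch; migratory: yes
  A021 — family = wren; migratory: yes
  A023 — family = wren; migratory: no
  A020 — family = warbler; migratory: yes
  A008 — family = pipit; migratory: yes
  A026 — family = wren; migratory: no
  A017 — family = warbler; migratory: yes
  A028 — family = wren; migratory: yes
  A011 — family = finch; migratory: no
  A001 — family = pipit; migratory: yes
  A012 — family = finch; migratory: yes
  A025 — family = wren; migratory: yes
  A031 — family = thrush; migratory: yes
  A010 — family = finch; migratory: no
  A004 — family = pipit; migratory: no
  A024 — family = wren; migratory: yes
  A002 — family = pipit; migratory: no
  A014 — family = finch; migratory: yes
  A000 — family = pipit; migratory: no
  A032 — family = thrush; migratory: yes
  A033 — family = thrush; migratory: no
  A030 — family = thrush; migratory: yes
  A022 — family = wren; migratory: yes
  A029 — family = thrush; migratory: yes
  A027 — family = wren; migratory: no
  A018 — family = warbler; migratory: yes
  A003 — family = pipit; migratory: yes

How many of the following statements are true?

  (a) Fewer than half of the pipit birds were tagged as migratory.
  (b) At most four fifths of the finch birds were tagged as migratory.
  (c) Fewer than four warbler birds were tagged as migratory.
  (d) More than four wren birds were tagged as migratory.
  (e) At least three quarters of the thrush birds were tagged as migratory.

(a) pipit: |A| = 9, |A ∩ B| = 4; needs |A ∩ B| < |A ∖ B| — true.
(b) finch: |A| = 7, |A ∩ B| = 5; needs |A ∩ B| / |A| ≤ 4/5 — true.
(c) warbler: |A| = 5, |A ∩ B| = 3; needs |A ∩ B| < 4 — true.
(d) wren: |A| = 8, |A ∩ B| = 5; needs |A ∩ B| > 4 — true.
(e) thrush: |A| = 5, |A ∩ B| = 4; needs |A ∩ B| / |A| ≥ 3/4 — true.

5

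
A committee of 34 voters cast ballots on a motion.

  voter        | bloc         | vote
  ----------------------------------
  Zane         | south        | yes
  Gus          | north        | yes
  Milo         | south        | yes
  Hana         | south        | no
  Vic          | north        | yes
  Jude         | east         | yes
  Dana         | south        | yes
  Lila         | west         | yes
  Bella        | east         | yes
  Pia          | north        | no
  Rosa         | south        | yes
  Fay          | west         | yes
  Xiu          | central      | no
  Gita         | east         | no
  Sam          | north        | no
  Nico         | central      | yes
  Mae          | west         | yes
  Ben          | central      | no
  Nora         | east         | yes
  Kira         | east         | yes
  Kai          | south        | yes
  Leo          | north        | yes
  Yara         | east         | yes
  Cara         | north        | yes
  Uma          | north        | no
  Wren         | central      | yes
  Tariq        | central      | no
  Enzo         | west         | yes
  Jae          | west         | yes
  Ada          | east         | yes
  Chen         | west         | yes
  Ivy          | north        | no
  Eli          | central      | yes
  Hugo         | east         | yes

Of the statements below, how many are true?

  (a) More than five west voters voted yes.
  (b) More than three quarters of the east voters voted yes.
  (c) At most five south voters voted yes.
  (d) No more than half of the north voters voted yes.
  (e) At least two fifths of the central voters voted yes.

(a) west: |A| = 6, |A ∩ B| = 6; needs |A ∩ B| > 5 — true.
(b) east: |A| = 8, |A ∩ B| = 7; needs |A ∩ B| / |A| > 3/4 — true.
(c) south: |A| = 6, |A ∩ B| = 5; needs |A ∩ B| ≤ 5 — true.
(d) north: |A| = 8, |A ∩ B| = 4; needs |A ∩ B| ≤ |A ∖ B| — true.
(e) central: |A| = 6, |A ∩ B| = 3; needs |A ∩ B| / |A| ≥ 2/5 — true.

5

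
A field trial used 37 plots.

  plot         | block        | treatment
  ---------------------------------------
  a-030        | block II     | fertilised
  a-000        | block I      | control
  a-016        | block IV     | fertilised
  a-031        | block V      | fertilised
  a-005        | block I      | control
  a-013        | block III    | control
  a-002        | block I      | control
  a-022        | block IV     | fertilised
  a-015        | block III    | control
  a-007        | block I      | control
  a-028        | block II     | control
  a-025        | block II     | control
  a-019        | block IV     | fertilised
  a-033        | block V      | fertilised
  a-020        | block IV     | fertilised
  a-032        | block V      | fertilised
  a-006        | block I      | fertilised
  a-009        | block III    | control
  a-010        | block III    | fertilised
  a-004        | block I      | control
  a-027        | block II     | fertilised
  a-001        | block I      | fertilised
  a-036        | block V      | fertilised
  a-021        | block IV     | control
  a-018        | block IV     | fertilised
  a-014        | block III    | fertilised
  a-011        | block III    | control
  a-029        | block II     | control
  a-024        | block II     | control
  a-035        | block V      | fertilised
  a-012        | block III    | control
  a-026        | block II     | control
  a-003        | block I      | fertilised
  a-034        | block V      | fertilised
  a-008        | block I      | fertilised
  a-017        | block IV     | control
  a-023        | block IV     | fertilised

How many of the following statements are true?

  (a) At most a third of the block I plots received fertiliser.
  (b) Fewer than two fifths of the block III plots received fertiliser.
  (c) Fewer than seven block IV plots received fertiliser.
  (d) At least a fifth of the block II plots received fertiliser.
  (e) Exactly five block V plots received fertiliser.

3

(a) block I: |A| = 9, |A ∩ B| = 4; needs |A ∩ B| / |A| ≤ 1/3 — false.
(b) block III: |A| = 7, |A ∩ B| = 2; needs |A ∩ B| / |A| < 2/5 — true.
(c) block IV: |A| = 8, |A ∩ B| = 6; needs |A ∩ B| < 7 — true.
(d) block II: |A| = 7, |A ∩ B| = 2; needs |A ∩ B| / |A| ≥ 1/5 — true.
(e) block V: |A| = 6, |A ∩ B| = 6; needs |A ∩ B| = 5 — false.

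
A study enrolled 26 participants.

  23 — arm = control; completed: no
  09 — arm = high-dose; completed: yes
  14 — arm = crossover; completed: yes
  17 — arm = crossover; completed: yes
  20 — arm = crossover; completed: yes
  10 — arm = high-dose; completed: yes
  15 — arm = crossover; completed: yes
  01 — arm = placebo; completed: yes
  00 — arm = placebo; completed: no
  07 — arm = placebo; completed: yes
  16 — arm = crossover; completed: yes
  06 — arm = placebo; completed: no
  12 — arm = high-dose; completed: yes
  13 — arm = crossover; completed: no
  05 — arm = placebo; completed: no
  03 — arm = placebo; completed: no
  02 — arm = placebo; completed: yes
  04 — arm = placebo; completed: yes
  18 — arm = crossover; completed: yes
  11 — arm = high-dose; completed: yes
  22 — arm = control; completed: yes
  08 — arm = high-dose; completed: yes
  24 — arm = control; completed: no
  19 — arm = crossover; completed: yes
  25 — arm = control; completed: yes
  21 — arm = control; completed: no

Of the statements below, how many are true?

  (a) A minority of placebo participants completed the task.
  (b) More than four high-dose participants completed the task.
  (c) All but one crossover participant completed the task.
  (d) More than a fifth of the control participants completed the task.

(a) placebo: |A| = 8, |A ∩ B| = 4; needs |A ∩ B| < |A ∖ B| — false.
(b) high-dose: |A| = 5, |A ∩ B| = 5; needs |A ∩ B| > 4 — true.
(c) crossover: |A| = 8, |A ∩ B| = 7; needs |A ∖ B| = 1 — true.
(d) control: |A| = 5, |A ∩ B| = 2; needs |A ∩ B| / |A| > 1/5 — true.

3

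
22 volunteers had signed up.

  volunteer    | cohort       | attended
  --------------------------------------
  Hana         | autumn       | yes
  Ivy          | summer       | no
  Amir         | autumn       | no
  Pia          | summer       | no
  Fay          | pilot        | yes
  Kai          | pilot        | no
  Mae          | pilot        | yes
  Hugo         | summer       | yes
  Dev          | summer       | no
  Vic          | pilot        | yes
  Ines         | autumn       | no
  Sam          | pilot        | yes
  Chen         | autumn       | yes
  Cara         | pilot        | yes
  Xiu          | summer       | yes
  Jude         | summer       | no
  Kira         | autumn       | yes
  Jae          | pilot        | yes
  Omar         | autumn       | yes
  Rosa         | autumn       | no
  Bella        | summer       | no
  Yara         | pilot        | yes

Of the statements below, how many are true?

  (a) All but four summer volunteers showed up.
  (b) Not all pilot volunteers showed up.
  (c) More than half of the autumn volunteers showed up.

(a) summer: |A| = 7, |A ∩ B| = 2; needs |A ∖ B| = 4 — false.
(b) pilot: |A| = 8, |A ∩ B| = 7; needs A ⊄ B (|A ∖ B| ≥ 1) — true.
(c) autumn: |A| = 7, |A ∩ B| = 4; needs |A ∩ B| > |A ∖ B| — true.

2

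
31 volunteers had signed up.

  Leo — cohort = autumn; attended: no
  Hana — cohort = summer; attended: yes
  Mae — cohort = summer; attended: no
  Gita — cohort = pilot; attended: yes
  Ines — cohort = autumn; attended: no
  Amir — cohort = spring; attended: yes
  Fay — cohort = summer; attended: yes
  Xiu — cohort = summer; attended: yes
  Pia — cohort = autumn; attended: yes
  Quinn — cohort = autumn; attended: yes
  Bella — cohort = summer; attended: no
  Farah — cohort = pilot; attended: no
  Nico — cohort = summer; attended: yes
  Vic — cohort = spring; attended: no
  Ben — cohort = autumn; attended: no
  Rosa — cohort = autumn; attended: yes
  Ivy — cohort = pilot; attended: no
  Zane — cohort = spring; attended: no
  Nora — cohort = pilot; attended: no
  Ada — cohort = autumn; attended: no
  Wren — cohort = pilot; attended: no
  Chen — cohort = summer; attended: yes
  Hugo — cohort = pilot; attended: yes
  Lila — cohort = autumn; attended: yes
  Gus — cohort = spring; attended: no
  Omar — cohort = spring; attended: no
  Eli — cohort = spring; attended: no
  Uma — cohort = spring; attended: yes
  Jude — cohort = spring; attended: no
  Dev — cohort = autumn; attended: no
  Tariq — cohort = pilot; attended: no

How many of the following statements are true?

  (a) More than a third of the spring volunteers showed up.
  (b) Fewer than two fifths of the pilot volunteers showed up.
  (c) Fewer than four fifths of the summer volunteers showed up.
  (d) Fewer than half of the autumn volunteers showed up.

3

(a) spring: |A| = 8, |A ∩ B| = 2; needs |A ∩ B| / |A| > 1/3 — false.
(b) pilot: |A| = 7, |A ∩ B| = 2; needs |A ∩ B| / |A| < 2/5 — true.
(c) summer: |A| = 7, |A ∩ B| = 5; needs |A ∩ B| / |A| < 4/5 — true.
(d) autumn: |A| = 9, |A ∩ B| = 4; needs |A ∩ B| < |A ∖ B| — true.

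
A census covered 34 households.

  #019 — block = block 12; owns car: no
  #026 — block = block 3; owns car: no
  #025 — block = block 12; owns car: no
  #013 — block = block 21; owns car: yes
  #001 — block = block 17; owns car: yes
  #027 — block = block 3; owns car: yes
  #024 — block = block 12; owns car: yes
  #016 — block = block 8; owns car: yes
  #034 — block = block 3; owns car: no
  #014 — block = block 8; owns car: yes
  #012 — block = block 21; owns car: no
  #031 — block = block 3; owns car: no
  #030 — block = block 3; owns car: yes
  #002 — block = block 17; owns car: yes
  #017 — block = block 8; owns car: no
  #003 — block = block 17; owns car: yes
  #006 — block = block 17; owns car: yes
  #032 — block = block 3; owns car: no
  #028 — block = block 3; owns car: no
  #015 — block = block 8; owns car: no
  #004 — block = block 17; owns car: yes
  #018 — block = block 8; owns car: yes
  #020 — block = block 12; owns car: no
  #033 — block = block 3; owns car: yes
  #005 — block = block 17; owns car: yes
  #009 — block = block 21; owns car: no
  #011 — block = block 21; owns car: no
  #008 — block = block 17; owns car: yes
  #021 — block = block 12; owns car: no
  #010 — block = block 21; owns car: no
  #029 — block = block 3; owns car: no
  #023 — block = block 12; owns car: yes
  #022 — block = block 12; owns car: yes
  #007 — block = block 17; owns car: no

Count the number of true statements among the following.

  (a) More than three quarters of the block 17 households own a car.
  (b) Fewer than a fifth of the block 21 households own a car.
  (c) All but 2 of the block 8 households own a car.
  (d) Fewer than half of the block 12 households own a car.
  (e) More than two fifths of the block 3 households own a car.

3

(a) block 17: |A| = 8, |A ∩ B| = 7; needs |A ∩ B| / |A| > 3/4 — true.
(b) block 21: |A| = 5, |A ∩ B| = 1; needs |A ∩ B| / |A| < 1/5 — false.
(c) block 8: |A| = 5, |A ∩ B| = 3; needs |A ∖ B| = 2 — true.
(d) block 12: |A| = 7, |A ∩ B| = 3; needs |A ∩ B| < |A ∖ B| — true.
(e) block 3: |A| = 9, |A ∩ B| = 3; needs |A ∩ B| / |A| > 2/5 — false.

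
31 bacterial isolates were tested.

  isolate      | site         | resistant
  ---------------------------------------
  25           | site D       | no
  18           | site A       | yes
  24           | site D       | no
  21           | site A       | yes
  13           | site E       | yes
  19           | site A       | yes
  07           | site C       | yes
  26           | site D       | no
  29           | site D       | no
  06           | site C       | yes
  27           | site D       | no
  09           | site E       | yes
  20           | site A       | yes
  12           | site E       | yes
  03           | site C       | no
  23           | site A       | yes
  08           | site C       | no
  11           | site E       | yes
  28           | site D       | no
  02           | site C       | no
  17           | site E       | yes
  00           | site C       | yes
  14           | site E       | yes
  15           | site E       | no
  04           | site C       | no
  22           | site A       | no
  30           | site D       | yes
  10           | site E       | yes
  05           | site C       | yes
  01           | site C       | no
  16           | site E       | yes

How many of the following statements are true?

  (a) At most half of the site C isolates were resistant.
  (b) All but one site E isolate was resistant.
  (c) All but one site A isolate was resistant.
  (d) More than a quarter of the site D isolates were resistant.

(a) site C: |A| = 9, |A ∩ B| = 4; needs |A ∩ B| ≤ |A ∖ B| — true.
(b) site E: |A| = 9, |A ∩ B| = 8; needs |A ∖ B| = 1 — true.
(c) site A: |A| = 6, |A ∩ B| = 5; needs |A ∖ B| = 1 — true.
(d) site D: |A| = 7, |A ∩ B| = 1; needs |A ∩ B| / |A| > 1/4 — false.

3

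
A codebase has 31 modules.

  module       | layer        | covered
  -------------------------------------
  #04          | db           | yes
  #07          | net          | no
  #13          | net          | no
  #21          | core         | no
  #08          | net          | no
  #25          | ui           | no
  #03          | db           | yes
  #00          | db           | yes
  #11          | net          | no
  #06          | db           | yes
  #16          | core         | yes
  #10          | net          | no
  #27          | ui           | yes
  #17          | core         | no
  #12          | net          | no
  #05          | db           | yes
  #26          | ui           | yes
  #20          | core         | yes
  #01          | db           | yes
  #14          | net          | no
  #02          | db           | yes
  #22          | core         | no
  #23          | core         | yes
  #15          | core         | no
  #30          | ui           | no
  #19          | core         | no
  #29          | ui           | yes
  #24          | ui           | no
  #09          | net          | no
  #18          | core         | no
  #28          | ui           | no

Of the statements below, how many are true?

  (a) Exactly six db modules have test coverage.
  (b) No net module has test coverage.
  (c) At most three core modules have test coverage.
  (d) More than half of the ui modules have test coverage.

2

(a) db: |A| = 7, |A ∩ B| = 7; needs |A ∩ B| = 6 — false.
(b) net: |A| = 8, |A ∩ B| = 0; needs A ∩ B = ∅ (|A ∩ B| = 0) — true.
(c) core: |A| = 9, |A ∩ B| = 3; needs |A ∩ B| ≤ 3 — true.
(d) ui: |A| = 7, |A ∩ B| = 3; needs |A ∩ B| > |A ∖ B| — false.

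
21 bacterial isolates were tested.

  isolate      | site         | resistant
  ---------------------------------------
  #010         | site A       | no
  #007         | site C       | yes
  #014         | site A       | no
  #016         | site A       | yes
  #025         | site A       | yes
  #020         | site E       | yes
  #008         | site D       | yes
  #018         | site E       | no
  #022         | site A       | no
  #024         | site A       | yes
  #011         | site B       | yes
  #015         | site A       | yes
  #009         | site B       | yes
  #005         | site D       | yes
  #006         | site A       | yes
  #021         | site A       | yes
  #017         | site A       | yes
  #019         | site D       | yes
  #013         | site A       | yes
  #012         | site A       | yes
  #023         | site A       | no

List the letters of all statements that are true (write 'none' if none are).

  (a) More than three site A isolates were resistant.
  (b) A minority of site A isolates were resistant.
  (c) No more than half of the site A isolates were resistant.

(a)

|A| = 13, |A ∩ B| = 9, |A ∖ B| = 4.
(a) |A ∩ B| > 3: holds.
(b) |A ∩ B| < |A ∖ B|: fails.
(c) |A ∩ B| ≤ |A ∖ B|: fails.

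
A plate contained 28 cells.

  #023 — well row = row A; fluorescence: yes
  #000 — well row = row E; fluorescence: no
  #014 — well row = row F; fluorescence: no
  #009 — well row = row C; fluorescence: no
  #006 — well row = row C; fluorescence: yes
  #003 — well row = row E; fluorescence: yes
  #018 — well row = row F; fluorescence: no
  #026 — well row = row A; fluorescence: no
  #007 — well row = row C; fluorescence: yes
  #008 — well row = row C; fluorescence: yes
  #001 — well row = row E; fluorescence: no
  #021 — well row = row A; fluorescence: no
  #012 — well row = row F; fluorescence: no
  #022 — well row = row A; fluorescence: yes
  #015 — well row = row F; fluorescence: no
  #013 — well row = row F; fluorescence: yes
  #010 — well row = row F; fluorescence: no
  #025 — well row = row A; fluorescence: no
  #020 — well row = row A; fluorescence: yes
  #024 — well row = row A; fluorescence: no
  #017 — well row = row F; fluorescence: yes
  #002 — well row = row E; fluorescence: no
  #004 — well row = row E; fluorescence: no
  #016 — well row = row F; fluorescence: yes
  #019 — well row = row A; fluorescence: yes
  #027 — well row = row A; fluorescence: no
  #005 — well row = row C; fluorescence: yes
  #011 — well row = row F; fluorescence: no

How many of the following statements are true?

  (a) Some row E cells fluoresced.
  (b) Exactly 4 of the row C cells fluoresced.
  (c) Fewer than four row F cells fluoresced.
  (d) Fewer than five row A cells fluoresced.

(a) row E: |A| = 5, |A ∩ B| = 1; needs A ∩ B ≠ ∅ (|A ∩ B| ≥ 1) — true.
(b) row C: |A| = 5, |A ∩ B| = 4; needs |A ∩ B| = 4 — true.
(c) row F: |A| = 9, |A ∩ B| = 3; needs |A ∩ B| < 4 — true.
(d) row A: |A| = 9, |A ∩ B| = 4; needs |A ∩ B| < 5 — true.

4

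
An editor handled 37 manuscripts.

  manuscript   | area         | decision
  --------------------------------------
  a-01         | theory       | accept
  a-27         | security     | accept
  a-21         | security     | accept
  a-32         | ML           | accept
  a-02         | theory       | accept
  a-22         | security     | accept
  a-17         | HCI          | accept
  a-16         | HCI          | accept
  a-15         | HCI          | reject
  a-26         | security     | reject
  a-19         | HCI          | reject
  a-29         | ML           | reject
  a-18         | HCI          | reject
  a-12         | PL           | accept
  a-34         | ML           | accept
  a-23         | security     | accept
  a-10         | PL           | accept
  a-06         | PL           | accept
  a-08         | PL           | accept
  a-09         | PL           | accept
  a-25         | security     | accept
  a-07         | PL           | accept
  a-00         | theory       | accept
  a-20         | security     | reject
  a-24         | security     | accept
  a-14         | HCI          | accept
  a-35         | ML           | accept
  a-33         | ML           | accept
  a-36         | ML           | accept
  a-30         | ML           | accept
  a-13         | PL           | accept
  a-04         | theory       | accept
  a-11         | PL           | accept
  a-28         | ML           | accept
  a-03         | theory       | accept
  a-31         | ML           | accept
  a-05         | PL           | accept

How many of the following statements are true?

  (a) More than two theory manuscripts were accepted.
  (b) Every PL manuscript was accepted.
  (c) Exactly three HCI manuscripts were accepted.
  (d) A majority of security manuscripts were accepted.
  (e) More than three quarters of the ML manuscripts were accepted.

5

(a) theory: |A| = 5, |A ∩ B| = 5; needs |A ∩ B| > 2 — true.
(b) PL: |A| = 9, |A ∩ B| = 9; needs A ⊆ B, i.e. every element of A is in B (|A ∖ B| = 0) — true.
(c) HCI: |A| = 6, |A ∩ B| = 3; needs |A ∩ B| = 3 — true.
(d) security: |A| = 8, |A ∩ B| = 6; needs |A ∩ B| > |A ∖ B| — true.
(e) ML: |A| = 9, |A ∩ B| = 8; needs |A ∩ B| / |A| > 3/4 — true.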